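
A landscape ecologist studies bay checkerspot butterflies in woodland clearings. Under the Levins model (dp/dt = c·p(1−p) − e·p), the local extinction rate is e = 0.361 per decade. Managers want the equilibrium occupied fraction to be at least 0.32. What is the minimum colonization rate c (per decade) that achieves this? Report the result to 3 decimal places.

0.531

p* = 1 − e/c ≥ 0.32 requires e/c ≤ 0.6800, i.e. c ≥ e/0.6800.
c_min = 0.361/0.6800 = 0.5309.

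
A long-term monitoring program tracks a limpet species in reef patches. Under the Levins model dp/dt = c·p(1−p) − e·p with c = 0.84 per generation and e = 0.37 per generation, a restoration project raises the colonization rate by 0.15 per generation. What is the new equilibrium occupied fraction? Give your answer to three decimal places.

Before: p* = 1 − 0.37/0.84 = 0.5595.
After the change, c = 0.99, e = 0.37, so p* = 1 − 0.37/0.99 = 0.6263.

0.626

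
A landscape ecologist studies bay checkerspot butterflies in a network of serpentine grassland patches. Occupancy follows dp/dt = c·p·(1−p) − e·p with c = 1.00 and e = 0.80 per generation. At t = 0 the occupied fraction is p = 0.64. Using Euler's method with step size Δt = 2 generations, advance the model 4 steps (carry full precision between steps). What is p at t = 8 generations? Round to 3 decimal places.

0.135

Update rule: p ← p + [c·p·(1−p) − e·p]·Δt with Δt = 2.
t = 2: p = 0.64000 + (-0.56320) = 0.07680
t = 4: p = 0.07680 + (+0.01892) = 0.09572
t = 6: p = 0.09572 + (+0.01996) = 0.11569
t = 8: p = 0.11569 + (+0.01951) = 0.13519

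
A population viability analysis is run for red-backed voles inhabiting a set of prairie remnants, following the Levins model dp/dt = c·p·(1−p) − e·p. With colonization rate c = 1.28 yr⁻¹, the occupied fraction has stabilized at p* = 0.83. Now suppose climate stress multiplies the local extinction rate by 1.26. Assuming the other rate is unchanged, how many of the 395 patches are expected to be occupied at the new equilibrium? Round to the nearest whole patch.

Balance c(1−p*) = e gives e = 1.28×(1 − 0.83000) = 0.21760.
New p* = 1 − e/c = 1 − 0.27418/1.28000 = 0.78580.
Expected occupied = 395 × 0.78580 = 310.39 ≈ 310.

310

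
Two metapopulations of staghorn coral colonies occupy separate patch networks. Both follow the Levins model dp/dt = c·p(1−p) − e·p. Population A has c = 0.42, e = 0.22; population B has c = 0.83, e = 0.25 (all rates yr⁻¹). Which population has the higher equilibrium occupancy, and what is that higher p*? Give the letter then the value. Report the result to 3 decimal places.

A: p*_A = 1 − 0.22/0.42 = 0.4762.
B: p*_B = 1 − 0.25/0.83 = 0.6988.
B is higher at 0.6988.

B, 0.699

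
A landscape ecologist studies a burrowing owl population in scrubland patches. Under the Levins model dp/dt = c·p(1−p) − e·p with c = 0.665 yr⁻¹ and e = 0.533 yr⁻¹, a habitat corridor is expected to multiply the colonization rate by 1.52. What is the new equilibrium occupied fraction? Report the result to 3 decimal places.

0.473

Before: p* = 1 − 0.533/0.665 = 0.1985.
After the change, c = 1.0108, e = 0.533, so p* = 1 − 0.533/1.0108 = 0.4727.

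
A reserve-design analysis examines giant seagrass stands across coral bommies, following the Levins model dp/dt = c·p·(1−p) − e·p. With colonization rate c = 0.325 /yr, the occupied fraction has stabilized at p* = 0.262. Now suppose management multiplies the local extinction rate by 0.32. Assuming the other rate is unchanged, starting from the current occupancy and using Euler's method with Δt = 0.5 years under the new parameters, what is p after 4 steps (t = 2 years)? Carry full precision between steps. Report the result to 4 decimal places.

0.3515

Balance c(1−p*) = e gives e = 0.325×(1 − 0.26200) = 0.23985.
Starting from p₀ = 0.26200; update p ← p + (dp/dt)·Δt with the new parameters.
step 1: Δp = +0.02137, p = 0.28337
step 2: Δp = +0.02212, p = 0.30549
step 3: Δp = +0.02275, p = 0.32824
step 4: Δp = +0.02323, p = 0.35148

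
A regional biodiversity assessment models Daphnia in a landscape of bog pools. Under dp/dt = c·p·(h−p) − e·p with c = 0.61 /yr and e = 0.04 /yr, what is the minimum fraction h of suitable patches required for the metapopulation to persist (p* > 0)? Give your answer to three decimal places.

0.066

p* = h − e/c is positive only when h > e/c.
h_min = e/c = 0.04/0.61 = 0.0656.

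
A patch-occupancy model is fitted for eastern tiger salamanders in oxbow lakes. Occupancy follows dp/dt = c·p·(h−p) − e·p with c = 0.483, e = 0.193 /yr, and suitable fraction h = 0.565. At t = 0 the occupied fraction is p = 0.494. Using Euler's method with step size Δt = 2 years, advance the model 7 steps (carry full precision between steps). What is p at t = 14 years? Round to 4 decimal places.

Update rule: p ← p + [c·p·(h−p) − e·p]·Δt with Δt = 2.
step 1: Δp = -0.15680, p = 0.33720
step 2: Δp = -0.05596, p = 0.28124
step 3: Δp = -0.03147, p = 0.24977
step 4: Δp = -0.02035, p = 0.22942
step 5: Δp = -0.01418, p = 0.21523
step 6: Δp = -0.01036, p = 0.20488
step 7: Δp = -0.00781, p = 0.19707

0.1971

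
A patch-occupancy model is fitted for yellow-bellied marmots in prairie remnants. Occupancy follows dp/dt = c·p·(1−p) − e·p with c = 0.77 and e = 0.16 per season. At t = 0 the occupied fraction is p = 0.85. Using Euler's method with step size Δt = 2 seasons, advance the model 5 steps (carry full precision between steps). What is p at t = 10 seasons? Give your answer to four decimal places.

0.7922

Update rule: p ← p + [c·p·(1−p) − e·p]·Δt with Δt = 2.
step 1: Δp = -0.07565, p = 0.77435
step 2: Δp = +0.02130, p = 0.79565
step 3: Δp = -0.00421, p = 0.79143
step 4: Δp = +0.00094, p = 0.79238
step 5: Δp = -0.00021, p = 0.79217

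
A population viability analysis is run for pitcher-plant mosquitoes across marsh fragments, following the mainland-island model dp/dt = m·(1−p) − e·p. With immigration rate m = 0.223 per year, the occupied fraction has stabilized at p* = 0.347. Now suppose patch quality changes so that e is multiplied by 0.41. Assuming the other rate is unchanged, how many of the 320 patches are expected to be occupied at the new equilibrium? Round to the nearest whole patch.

Balance m(1−p*) = e·p* gives e = m(1−p*)/p* = 0.223×0.65300/0.34700 = 0.41965.
New p* = m/(m+e) = 0.22300/(0.22300+0.17206) = 0.56447.
Expected occupied = 320 × 0.56447 = 180.63 ≈ 181.

181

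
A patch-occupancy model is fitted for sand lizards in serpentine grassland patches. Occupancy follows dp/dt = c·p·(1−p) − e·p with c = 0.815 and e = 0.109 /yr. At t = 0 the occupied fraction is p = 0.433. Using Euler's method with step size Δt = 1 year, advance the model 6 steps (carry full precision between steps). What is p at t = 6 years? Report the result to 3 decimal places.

0.864

Update rule: p ← p + [c·p·(1−p) − e·p]·Δt with Δt = 1.
p: 0.43300 → 0.58589  (Δp = +0.15289)
p: 0.58589 → 0.71977  (Δp = +0.13387)
p: 0.71977 → 0.80570  (Δp = +0.08593)
p: 0.80570 → 0.84547  (Δp = +0.03976)
p: 0.84547 → 0.85979  (Δp = +0.01433)
p: 0.85979 → 0.86432  (Δp = +0.00453)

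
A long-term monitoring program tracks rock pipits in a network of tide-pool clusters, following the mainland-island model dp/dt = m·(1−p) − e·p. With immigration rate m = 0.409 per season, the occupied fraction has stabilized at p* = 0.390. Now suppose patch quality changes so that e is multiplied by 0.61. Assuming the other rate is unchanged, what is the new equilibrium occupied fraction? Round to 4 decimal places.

Balance m(1−p*) = e·p* gives e = m(1−p*)/p* = 0.409×0.61000/0.39000 = 0.63972.
New p* = m/(m+e) = 0.40900/(0.40900+0.39023) = 0.51174.

0.5117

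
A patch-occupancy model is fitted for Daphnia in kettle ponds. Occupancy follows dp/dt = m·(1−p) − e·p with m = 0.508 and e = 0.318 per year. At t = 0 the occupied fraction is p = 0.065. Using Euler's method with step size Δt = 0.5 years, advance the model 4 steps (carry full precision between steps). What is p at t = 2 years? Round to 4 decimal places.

Update rule: p ← p + [m·(1−p) − e·p]·Δt with Δt = 0.5.
p: 0.06500 → 0.29215  (Δp = +0.22715)
p: 0.29215 → 0.42549  (Δp = +0.13334)
p: 0.42549 → 0.50377  (Δp = +0.07827)
p: 0.50377 → 0.54971  (Δp = +0.04594)

0.5497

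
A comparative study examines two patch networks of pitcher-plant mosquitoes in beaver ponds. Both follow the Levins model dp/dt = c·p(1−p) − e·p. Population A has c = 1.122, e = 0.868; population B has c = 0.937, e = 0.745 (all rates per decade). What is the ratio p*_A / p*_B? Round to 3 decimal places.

1.105

A: p*_A = 1 − 0.868/1.122 = 0.2264.
B: p*_B = 1 − 0.745/0.937 = 0.2049.
p*_A / p*_B = 0.2264/0.2049 = 1.1048.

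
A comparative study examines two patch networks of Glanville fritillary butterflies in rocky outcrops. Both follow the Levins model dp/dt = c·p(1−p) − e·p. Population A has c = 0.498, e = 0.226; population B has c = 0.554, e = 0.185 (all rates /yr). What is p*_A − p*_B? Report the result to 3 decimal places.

-0.120

A: p*_A = 1 − 0.226/0.498 = 0.5462.
B: p*_B = 1 − 0.185/0.554 = 0.6661.
p*_A − p*_B = 0.5462 − 0.6661 = -0.1199.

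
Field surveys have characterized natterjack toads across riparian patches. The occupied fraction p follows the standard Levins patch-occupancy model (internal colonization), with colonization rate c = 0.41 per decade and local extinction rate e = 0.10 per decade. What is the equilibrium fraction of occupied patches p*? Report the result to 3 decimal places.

0.756

Setting dp/dt = 0 and dividing through by p* gives c·(1−p*) = e.
So p* = 1 − e/c = 1 − 0.10/0.41 = 1 − 0.2439 = 0.7561.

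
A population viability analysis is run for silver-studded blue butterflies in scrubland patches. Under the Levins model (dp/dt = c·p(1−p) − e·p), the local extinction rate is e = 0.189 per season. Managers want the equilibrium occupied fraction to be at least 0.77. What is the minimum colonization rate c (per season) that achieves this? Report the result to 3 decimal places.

0.822

p* = 1 − e/c ≥ 0.77 requires e/c ≤ 0.2300, i.e. c ≥ e/0.2300.
c_min = 0.189/0.2300 = 0.8217.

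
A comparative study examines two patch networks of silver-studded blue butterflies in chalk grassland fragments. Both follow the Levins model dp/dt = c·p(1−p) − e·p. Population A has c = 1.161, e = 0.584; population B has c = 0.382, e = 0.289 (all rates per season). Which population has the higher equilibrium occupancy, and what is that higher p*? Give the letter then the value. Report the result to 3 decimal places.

A: p*_A = 1 − 0.584/1.161 = 0.4970.
B: p*_B = 1 − 0.289/0.382 = 0.2435.
A is higher at 0.4970.

A, 0.497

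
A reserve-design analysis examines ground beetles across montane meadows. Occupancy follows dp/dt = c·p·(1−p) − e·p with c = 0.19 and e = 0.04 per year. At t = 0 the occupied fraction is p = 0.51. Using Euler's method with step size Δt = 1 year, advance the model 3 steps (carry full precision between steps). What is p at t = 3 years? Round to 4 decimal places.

Update rule: p ← p + [c·p·(1−p) − e·p]·Δt with Δt = 1.
step 1: Δp = +0.02708, p = 0.53708
step 2: Δp = +0.02576, p = 0.56284
step 3: Δp = +0.02424, p = 0.58707

0.5871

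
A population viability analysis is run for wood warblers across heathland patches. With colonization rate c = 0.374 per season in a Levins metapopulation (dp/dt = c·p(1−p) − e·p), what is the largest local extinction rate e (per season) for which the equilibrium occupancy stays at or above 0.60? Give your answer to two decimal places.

1 − e/c ≥ 0.60 ⇒ e ≤ c(1 − 0.60) = 0.374 × 0.4000.
e_max = 0.1496.

0.15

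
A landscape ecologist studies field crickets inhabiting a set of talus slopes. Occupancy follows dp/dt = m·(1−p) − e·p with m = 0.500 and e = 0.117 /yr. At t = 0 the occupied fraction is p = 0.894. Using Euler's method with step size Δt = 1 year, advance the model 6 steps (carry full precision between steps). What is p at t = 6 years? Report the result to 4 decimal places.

Update rule: p ← p + [m·(1−p) − e·p]·Δt with Δt = 1.
p: 0.89400 → 0.84240  (Δp = -0.05160)
p: 0.84240 → 0.82264  (Δp = -0.01976)
p: 0.82264 → 0.81507  (Δp = -0.00757)
p: 0.81507 → 0.81217  (Δp = -0.00290)
p: 0.81217 → 0.81106  (Δp = -0.00111)
p: 0.81106 → 0.81064  (Δp = -0.00043)

0.8106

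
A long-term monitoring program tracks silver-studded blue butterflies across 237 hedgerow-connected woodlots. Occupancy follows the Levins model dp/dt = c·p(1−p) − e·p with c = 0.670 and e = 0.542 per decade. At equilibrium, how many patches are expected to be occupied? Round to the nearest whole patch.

p* = 1 − e/c = 1 − 0.542/0.670 = 0.1910.
Expected occupied patches = N × p* = 237 × 0.1910 = 45.28 ≈ 45.

45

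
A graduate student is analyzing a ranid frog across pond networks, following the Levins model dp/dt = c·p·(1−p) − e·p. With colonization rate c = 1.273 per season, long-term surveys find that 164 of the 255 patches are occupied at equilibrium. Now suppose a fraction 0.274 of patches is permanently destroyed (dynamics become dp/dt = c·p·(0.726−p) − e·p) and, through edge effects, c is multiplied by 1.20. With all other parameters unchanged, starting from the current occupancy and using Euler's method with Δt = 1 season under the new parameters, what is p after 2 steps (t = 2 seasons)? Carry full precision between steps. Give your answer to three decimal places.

Observed p* = 164/255 = 0.64314.
Balance c(1−p*) = e gives e = 1.273×(1 − 0.64314) = 0.45429.
Starting from p₀ = 0.64314; update p ← p + (dp/dt)·Δt with the new parameters.
  1  |  dp/dt·Δt = -0.210759  |  p_1 = 0.432378
  2  |  dp/dt·Δt = -0.002486  |  p_2 = 0.429892

0.430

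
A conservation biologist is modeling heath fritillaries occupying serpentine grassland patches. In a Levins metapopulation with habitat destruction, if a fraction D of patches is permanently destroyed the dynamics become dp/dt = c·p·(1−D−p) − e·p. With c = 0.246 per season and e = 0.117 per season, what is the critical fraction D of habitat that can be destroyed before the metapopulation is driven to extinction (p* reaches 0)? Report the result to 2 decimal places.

0.52

The nontrivial equilibrium is p* = (1−D) − e/c; extinction occurs when this hits zero.
So D_crit = 1 − e/c = 1 − 0.117/0.246 = 1 − 0.4756 = 0.5244.
Note this equals the original equilibrium occupancy — the Levins extinction-debt result.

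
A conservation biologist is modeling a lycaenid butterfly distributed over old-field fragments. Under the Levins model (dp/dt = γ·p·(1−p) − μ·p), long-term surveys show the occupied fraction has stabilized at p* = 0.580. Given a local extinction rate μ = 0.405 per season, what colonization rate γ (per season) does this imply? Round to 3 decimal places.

At equilibrium γ(1−p*) = μ, so γ = μ/(1−p*).
γ = 0.405/(1 − 0.580) = 0.405/0.4200 = 0.9643.

0.964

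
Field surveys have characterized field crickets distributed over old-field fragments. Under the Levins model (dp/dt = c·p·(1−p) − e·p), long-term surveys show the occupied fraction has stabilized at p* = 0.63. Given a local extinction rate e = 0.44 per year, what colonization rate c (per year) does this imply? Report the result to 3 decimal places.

1.189

At equilibrium c(1−p*) = e, so c = e/(1−p*).
c = 0.44/(1 − 0.63) = 0.44/0.3700 = 1.1892.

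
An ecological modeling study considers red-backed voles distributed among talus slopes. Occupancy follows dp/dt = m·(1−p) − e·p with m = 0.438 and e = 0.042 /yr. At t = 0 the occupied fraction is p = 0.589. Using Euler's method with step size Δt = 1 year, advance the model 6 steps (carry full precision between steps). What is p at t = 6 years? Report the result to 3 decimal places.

Update rule: p ← p + [m·(1−p) − e·p]·Δt with Δt = 1.
t = 1: p = 0.58900 + (+0.15528) = 0.74428
t = 2: p = 0.74428 + (+0.08075) = 0.82503
t = 3: p = 0.82503 + (+0.04199) = 0.86701
t = 4: p = 0.86701 + (+0.02183) = 0.88885
t = 5: p = 0.88885 + (+0.01135) = 0.90020
t = 6: p = 0.90020 + (+0.00590) = 0.90610

0.906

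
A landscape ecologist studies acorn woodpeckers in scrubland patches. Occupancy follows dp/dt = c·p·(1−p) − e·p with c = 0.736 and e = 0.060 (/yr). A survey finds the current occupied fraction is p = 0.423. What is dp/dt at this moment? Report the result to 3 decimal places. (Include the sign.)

Colonization term: c·p·(1−p) = 0.736×0.423×0.5770 = 0.17964.
Extinction term: e·p = 0.02538.
dp/dt = 0.17964 − 0.02538 = 0.15426.

0.154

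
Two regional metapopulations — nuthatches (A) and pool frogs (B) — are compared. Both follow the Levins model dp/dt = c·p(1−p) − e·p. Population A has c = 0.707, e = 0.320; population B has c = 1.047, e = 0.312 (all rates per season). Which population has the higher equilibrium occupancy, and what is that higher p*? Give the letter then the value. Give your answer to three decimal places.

B, 0.702

A: p*_A = 1 − 0.320/0.707 = 0.5474.
B: p*_B = 1 − 0.312/1.047 = 0.7020.
B is higher at 0.7020.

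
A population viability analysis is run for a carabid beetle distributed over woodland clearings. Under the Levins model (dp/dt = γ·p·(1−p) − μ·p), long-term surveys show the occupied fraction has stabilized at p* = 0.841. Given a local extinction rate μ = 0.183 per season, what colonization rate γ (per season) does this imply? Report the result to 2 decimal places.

1.15

At equilibrium γ(1−p*) = μ, so γ = μ/(1−p*).
γ = 0.183/(1 − 0.841) = 0.183/0.1590 = 1.1509.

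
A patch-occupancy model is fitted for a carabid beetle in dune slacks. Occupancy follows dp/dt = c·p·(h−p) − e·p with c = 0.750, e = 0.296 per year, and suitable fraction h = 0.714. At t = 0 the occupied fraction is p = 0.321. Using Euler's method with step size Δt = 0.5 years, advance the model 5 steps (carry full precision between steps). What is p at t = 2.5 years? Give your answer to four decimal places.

0.3202

Update rule: p ← p + [c·p·(h−p) − e·p]·Δt with Δt = 0.5.
p: 0.32100 → 0.32080  (Δp = -0.00020)
p: 0.32080 → 0.32062  (Δp = -0.00018)
p: 0.32062 → 0.32047  (Δp = -0.00016)
p: 0.32047 → 0.32033  (Δp = -0.00014)
p: 0.32033 → 0.32021  (Δp = -0.00012)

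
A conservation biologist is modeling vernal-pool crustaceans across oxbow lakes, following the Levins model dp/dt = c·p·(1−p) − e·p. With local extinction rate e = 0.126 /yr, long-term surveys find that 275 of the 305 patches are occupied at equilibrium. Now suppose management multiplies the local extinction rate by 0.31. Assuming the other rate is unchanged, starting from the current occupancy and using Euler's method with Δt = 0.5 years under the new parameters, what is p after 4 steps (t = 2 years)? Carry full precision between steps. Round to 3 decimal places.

Observed p* = 275/305 = 0.90164.
Balance c(1−p*) = e gives c = e/(1 − 0.90164) = 0.126/0.09836 = 1.28100.
Starting from p₀ = 0.90164; update p ← p + (dp/dt)·Δt with the new parameters.
t = 0.5: p = 0.90164 + (+0.03919) = 0.94083
t = 1: p = 0.94083 + (+0.01728) = 0.95811
t = 1.5: p = 0.95811 + (+0.00699) = 0.96511
t = 2: p = 0.96511 + (+0.00272) = 0.96783

0.968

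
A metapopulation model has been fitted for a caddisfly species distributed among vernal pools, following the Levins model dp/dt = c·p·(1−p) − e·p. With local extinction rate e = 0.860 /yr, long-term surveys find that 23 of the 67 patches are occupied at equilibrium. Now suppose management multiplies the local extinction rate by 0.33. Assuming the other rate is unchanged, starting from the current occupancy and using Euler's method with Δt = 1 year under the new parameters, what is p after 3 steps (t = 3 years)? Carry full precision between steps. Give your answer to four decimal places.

Observed p* = 23/67 = 0.34328.
Balance c(1−p*) = e gives c = e/(1 − 0.34328) = 0.860/0.65672 = 1.30955.
Starting from p₀ = 0.34328; update p ← p + (dp/dt)·Δt with the new parameters.
p: 0.34328 → 0.54108  (Δp = +0.19780)
p: 0.54108 → 0.71270  (Δp = +0.17162)
p: 0.71270 → 0.77858  (Δp = +0.06588)

0.7786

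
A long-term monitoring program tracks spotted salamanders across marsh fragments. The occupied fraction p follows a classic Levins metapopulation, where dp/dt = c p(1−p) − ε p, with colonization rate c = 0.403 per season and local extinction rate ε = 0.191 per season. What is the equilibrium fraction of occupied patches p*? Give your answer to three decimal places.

Setting dp/dt = 0 and dividing through by p* gives c·(1−p*) = ε.
So p* = 1 − ε/c = 1 − 0.191/0.403 = 1 − 0.4739 = 0.5261.

0.526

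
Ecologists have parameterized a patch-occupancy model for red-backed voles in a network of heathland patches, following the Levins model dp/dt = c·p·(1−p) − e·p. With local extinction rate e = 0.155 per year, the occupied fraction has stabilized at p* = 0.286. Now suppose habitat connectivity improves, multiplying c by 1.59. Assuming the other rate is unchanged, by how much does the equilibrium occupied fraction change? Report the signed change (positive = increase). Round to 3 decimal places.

Balance c(1−p*) = e gives c = e/(1 − 0.28600) = 0.155/0.71400 = 0.21709.
New p* = 1 − e/c = 1 − 0.15500/0.34517 = 0.55095.
Δp* = 0.55095 − 0.28600 = +0.26495.

0.265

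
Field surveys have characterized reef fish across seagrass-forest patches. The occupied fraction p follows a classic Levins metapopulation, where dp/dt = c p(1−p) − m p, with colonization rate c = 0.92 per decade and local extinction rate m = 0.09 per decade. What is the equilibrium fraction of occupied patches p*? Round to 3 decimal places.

0.902

Setting dp/dt = 0 and dividing through by p* gives c·(1−p*) = m.
So p* = 1 − m/c = 1 − 0.09/0.92 = 1 − 0.0978 = 0.9022.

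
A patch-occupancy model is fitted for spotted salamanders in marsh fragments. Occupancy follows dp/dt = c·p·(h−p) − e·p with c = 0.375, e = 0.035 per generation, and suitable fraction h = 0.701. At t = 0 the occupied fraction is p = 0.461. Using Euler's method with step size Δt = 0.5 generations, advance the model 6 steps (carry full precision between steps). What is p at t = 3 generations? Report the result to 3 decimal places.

0.525

Update rule: p ← p + [c·p·(h−p) − e·p]·Δt with Δt = 0.5.
  1  |  dp/dt·Δt = +0.012677  |  p_1 = 0.473678
  2  |  dp/dt·Δt = +0.011900  |  p_2 = 0.485578
  3  |  dp/dt·Δt = +0.011116  |  p_3 = 0.496693
  4  |  dp/dt·Δt = +0.010335  |  p_4 = 0.507028
  5  |  dp/dt·Δt = +0.009567  |  p_5 = 0.516596
  6  |  dp/dt·Δt = +0.008821  |  p_6 = 0.525417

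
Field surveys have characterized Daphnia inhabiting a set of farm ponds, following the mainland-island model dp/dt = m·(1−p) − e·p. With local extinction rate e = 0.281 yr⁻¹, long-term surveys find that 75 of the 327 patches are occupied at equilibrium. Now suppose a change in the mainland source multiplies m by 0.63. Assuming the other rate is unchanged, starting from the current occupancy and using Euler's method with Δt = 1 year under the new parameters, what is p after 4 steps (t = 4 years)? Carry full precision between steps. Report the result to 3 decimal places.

0.172

Observed p* = 75/327 = 0.22936.
Balance m(1−p*) = e·p* gives m = e·p*/(1−p*) = 0.281×0.22936/0.77064 = 0.08363.
Starting from p₀ = 0.22936; update p ← p + (dp/dt)·Δt with the new parameters.
  1  |  dp/dt·Δt = -0.023846  |  p_1 = 0.205511
  2  |  dp/dt·Δt = -0.015889  |  p_2 = 0.189622
  3  |  dp/dt·Δt = -0.010587  |  p_3 = 0.179035
  4  |  dp/dt·Δt = -0.007054  |  p_4 = 0.171981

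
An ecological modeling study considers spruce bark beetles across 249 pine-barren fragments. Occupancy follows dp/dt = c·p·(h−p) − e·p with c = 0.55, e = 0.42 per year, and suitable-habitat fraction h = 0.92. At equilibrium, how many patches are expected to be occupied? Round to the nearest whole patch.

39

p* = h − e/c = 0.92 − 0.7636 = 0.1564.
Expected occupied patches = N × p* = 249 × 0.1564 = 38.93 ≈ 39.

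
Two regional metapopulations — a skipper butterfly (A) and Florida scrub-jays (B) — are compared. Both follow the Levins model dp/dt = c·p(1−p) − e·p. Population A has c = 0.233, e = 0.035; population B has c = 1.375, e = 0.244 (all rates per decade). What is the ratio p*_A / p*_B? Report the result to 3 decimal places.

1.033

A: p*_A = 1 − 0.035/0.233 = 0.8498.
B: p*_B = 1 − 0.244/1.375 = 0.8225.
p*_A / p*_B = 0.8498/0.8225 = 1.0331.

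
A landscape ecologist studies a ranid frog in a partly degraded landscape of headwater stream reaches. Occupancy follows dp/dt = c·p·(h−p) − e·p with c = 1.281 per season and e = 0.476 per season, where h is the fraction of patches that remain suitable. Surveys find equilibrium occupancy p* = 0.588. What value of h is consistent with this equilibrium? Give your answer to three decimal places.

At equilibrium c(h−p*) = e, so h = p* + e/c.
h = 0.588 + 0.476/1.281 = 0.588 + 0.3716 = 0.9596.

0.960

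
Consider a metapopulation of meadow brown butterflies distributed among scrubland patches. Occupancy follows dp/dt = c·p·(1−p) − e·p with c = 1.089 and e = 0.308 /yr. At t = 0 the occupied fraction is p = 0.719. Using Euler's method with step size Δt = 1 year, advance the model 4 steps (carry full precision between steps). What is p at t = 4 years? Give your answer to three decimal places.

Update rule: p ← p + [c·p·(1−p) − e·p]·Δt with Δt = 1.
t = 1: p = 0.71900 + (-0.00143) = 0.71757
t = 2: p = 0.71757 + (-0.00031) = 0.71726
t = 3: p = 0.71726 + (-0.00007) = 0.71719
t = 4: p = 0.71719 + (-0.00001) = 0.71718

0.717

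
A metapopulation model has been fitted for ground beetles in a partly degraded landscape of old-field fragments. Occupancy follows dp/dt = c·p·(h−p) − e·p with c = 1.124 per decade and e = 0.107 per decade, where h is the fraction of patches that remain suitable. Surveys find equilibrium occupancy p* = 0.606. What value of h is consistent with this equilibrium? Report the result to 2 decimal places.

At equilibrium c(h−p*) = e, so h = p* + e/c.
h = 0.606 + 0.107/1.124 = 0.606 + 0.0952 = 0.7012.

0.70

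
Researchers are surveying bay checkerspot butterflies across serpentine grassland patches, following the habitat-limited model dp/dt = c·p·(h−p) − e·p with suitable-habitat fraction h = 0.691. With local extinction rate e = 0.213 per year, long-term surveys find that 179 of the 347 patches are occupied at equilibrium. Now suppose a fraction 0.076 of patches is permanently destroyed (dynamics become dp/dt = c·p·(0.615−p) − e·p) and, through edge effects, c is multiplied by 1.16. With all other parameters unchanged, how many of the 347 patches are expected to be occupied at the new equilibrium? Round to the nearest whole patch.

Observed p* = 179/347 = 0.51585.
Balance c(h−p*) = e gives c = e/(0.691 − 0.51585) = 0.213/0.17515 = 1.21610.
New p* = 0.615 − e/c = 0.615 − 0.21300/1.41068 = 0.46401.
Expected occupied = 347 × 0.46401 = 161.01 ≈ 161.

161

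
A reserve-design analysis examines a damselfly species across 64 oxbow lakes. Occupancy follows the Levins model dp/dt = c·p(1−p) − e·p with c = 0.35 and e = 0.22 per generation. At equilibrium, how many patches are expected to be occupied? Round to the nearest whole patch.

24

p* = 1 − e/c = 1 − 0.22/0.35 = 0.3714.
Expected occupied patches = N × p* = 64 × 0.3714 = 23.77 ≈ 24.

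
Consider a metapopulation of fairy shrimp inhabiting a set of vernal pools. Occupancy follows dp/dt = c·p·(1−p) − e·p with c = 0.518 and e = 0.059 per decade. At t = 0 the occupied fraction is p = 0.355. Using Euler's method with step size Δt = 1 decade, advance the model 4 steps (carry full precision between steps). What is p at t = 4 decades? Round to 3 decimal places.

0.729

Update rule: p ← p + [c·p·(1−p) − e·p]·Δt with Δt = 1.
step 1: Δp = +0.09766, p = 0.45266
step 2: Δp = +0.10163, p = 0.55430
step 3: Δp = +0.09527, p = 0.64957
step 4: Δp = +0.07959, p = 0.72915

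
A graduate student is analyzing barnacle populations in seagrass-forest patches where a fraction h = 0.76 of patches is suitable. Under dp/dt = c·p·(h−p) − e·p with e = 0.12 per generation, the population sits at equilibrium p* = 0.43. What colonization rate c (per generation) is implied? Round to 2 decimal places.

0.36

At equilibrium c(h−p*) = e, so c = e/(h−p*).
c = 0.12/(0.76 − 0.43) = 0.12/0.3300 = 0.3636.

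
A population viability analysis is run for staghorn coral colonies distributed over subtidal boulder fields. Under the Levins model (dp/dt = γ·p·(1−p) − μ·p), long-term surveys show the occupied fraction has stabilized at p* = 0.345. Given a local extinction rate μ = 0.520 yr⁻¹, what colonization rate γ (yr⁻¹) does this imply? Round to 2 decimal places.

At equilibrium γ(1−p*) = μ, so γ = μ/(1−p*).
γ = 0.520/(1 − 0.345) = 0.520/0.6550 = 0.7939.

0.79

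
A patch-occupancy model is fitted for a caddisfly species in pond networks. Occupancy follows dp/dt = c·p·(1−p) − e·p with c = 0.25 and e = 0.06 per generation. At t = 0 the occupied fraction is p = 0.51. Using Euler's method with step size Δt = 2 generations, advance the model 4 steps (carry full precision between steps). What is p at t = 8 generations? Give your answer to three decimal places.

0.699

Update rule: p ← p + [c·p·(1−p) − e·p]·Δt with Δt = 2.
  1  |  dp/dt·Δt = +0.063750  |  p_1 = 0.573750
  2  |  dp/dt·Δt = +0.053430  |  p_2 = 0.627180
  3  |  dp/dt·Δt = +0.041651  |  p_3 = 0.668831
  4  |  dp/dt·Δt = +0.030488  |  p_4 = 0.699320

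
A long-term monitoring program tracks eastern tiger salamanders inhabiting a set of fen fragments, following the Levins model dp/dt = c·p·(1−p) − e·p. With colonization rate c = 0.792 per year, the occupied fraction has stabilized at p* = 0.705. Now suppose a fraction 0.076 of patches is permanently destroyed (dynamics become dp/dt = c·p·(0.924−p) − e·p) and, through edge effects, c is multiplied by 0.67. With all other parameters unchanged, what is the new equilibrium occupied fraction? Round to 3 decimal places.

0.484

Balance c(1−p*) = e gives e = 0.792×(1 − 0.70500) = 0.23364.
New p* = 0.924 − e/c = 0.924 − 0.23364/0.53064 = 0.48370.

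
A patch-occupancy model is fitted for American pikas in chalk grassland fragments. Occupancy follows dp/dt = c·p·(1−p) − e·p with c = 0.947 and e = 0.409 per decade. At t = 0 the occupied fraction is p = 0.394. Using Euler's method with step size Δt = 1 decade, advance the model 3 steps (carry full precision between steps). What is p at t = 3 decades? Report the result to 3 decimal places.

0.536

Update rule: p ← p + [c·p·(1−p) − e·p]·Δt with Δt = 1.
p: 0.39400 → 0.45896  (Δp = +0.06496)
p: 0.45896 → 0.50640  (Δp = +0.04744)
p: 0.50640 → 0.53600  (Δp = +0.02959)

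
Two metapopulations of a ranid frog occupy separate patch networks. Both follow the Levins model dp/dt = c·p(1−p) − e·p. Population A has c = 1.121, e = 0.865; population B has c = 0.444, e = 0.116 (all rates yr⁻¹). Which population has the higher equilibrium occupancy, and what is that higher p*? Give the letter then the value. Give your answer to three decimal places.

A: p*_A = 1 − 0.865/1.121 = 0.2284.
B: p*_B = 1 − 0.116/0.444 = 0.7387.
B is higher at 0.7387.

B, 0.739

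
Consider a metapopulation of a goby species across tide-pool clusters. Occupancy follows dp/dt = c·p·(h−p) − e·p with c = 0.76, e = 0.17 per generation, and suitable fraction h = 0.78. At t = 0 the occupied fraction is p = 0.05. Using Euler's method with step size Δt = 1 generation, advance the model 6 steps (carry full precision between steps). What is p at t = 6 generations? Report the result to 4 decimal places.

0.2759

Update rule: p ← p + [c·p·(h−p) − e·p]·Δt with Δt = 1.
t = 1: p = 0.05000 + (+0.01924) = 0.06924
t = 2: p = 0.06924 + (+0.02563) = 0.09487
t = 3: p = 0.09487 + (+0.03327) = 0.12814
t = 4: p = 0.12814 + (+0.04170) = 0.16984
t = 5: p = 0.16984 + (+0.04989) = 0.21973
t = 6: p = 0.21973 + (+0.05621) = 0.27593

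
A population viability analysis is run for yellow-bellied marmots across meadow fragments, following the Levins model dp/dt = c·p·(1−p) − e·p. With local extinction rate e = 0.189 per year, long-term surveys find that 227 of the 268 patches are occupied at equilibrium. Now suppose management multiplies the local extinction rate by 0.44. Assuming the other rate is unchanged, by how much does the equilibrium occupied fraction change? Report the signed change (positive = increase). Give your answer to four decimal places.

Observed p* = 227/268 = 0.84701.
Balance c(1−p*) = e gives c = e/(1 − 0.84701) = 0.189/0.15299 = 1.23537.
New p* = 1 − e/c = 1 − 0.08316/1.23537 = 0.93268.
Δp* = 0.93268 − 0.84701 = +0.08567.

0.0857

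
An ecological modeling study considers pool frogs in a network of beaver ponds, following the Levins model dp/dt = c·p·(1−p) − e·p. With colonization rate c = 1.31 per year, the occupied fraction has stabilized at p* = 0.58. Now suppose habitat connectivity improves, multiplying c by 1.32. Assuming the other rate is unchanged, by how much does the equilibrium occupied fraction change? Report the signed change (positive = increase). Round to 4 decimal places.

0.1018

Balance c(1−p*) = e gives e = 1.31×(1 − 0.58000) = 0.55020.
New p* = 1 − e/c = 1 − 0.55020/1.72920 = 0.68182.
Δp* = 0.68182 − 0.58000 = +0.10182.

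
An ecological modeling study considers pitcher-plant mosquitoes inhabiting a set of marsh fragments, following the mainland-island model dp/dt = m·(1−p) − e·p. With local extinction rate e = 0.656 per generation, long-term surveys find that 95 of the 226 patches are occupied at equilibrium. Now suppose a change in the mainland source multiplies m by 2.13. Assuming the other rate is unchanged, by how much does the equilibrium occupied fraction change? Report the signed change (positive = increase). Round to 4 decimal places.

Observed p* = 95/226 = 0.42035.
Balance m(1−p*) = e·p* gives m = e·p*/(1−p*) = 0.656×0.42035/0.57965 = 0.47572.
New p* = m/(m+e) = 1.01328/(1.01328+0.65600) = 0.60702.
Δp* = 0.60702 − 0.42035 = +0.18667.

0.1867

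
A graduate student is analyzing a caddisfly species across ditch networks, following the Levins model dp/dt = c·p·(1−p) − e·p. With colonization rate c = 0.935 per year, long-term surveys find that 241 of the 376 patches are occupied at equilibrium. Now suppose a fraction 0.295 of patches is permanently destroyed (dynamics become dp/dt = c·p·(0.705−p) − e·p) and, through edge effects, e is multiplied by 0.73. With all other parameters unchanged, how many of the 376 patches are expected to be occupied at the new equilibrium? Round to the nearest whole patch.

167

Observed p* = 241/376 = 0.64096.
Balance c(1−p*) = e gives e = 0.935×(1 − 0.64096) = 0.33570.
New p* = 0.705 − e/c = 0.705 − 0.24506/0.93500 = 0.44290.
Expected occupied = 376 × 0.44290 = 166.53 ≈ 167.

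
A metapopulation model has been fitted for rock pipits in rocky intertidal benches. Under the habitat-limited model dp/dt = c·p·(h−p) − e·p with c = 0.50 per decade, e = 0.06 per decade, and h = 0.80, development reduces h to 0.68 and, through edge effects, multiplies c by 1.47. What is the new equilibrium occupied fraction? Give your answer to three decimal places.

0.598

Before: p* = h − e/c = 0.80 − 0.06/0.50 = 0.80 − 0.1200 = 0.6800.
After: c = 0.735, e = 0.06, h = 0.68; p* = 0.68 − 0.06/0.735 = 0.5984.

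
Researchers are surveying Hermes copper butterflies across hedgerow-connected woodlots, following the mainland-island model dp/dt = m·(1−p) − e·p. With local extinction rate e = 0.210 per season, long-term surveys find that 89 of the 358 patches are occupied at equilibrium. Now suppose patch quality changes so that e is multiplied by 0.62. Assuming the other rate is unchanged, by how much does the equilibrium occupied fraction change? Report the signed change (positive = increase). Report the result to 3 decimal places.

Observed p* = 89/358 = 0.24860.
Balance m(1−p*) = e·p* gives m = e·p*/(1−p*) = 0.210×0.24860/0.75140 = 0.06948.
New p* = m/(m+e) = 0.06948/(0.06948+0.13020) = 0.34796.
Δp* = 0.34796 − 0.24860 = +0.09936.

0.099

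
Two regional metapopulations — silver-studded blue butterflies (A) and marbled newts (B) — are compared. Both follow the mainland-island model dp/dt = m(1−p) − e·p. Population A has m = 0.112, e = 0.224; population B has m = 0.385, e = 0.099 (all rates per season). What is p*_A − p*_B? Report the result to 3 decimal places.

-0.462

A: p*_A = m/(m+e) = 0.112/0.3360 = 0.3333.
B: p*_B = 0.385/0.4840 = 0.7955.
p*_A − p*_B = 0.3333 − 0.7955 = -0.4621.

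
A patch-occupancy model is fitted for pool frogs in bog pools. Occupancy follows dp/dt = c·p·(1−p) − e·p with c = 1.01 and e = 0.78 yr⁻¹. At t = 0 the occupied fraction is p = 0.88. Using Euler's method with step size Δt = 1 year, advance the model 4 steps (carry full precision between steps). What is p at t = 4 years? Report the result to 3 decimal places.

0.254

Update rule: p ← p + [c·p·(1−p) − e·p]·Δt with Δt = 1.
  1  |  dp/dt·Δt = -0.579744  |  p_1 = 0.300256
  2  |  dp/dt·Δt = -0.021996  |  p_2 = 0.278260
  3  |  dp/dt·Δt = -0.014203  |  p_3 = 0.264057
  4  |  dp/dt·Δt = -0.009690  |  p_4 = 0.254367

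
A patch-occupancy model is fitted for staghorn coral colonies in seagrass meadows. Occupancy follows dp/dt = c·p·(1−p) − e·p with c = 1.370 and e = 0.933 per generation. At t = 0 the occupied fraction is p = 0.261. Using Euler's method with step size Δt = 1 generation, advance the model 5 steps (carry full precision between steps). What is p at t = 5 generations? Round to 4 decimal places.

Update rule: p ← p + [c·p·(1−p) − e·p]·Δt with Δt = 1.
p: 0.26100 → 0.28173  (Δp = +0.02073)
p: 0.28173 → 0.29611  (Δp = +0.01438)
p: 0.29611 → 0.30539  (Δp = +0.00928)
p: 0.30539 → 0.31107  (Δp = +0.00569)
p: 0.31107 → 0.31444  (Δp = +0.00337)

0.3144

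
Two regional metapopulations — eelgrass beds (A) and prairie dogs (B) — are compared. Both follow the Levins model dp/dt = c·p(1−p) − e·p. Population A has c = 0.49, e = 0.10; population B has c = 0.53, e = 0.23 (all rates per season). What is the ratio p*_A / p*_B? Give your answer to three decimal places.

A: p*_A = 1 − 0.10/0.49 = 0.7959.
B: p*_B = 1 − 0.23/0.53 = 0.5660.
p*_A / p*_B = 0.7959/0.5660 = 1.4061.

1.406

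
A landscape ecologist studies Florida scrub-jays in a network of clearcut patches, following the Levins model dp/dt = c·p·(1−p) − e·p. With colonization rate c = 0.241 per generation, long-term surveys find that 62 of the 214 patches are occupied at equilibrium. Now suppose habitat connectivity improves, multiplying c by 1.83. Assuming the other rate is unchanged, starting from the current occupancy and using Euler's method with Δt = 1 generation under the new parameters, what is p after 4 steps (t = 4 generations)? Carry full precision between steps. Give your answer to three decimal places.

Observed p* = 62/214 = 0.28972.
Balance c(1−p*) = e gives e = 0.241×(1 − 0.28972) = 0.17118.
Starting from p₀ = 0.28972; update p ← p + (dp/dt)·Δt with the new parameters.
t = 1: p = 0.28972 + (+0.04116) = 0.33088
t = 2: p = 0.33088 + (+0.04100) = 0.37189
t = 3: p = 0.37189 + (+0.03936) = 0.41125
t = 4: p = 0.41125 + (+0.03639) = 0.44763

0.448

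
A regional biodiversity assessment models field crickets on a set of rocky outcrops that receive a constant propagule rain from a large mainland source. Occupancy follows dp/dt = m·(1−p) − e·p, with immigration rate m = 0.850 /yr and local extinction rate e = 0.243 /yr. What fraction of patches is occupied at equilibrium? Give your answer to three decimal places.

0.778

At equilibrium the propagule rain into empty patches balances local extinction: m(1−p*) = e·p*.
p* = m/(m+e) = 0.850/(0.850+0.243) = 0.850/1.0930 = 0.7777.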